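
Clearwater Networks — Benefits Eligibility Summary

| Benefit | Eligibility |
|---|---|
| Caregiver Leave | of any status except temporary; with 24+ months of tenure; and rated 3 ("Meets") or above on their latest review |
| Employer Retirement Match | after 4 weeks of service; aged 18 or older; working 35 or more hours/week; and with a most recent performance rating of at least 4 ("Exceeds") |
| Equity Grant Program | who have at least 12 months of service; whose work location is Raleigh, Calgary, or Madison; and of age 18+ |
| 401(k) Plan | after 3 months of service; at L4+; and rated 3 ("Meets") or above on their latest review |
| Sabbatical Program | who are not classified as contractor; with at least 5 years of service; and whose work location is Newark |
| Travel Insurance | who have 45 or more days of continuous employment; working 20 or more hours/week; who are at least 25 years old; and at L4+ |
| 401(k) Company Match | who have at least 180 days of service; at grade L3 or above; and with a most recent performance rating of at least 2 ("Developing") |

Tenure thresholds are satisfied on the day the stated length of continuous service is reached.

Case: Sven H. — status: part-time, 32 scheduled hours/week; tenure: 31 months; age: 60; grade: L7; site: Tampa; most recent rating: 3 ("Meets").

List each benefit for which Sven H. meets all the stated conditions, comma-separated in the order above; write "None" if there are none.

Caregiver Leave, 401(k) Plan, Travel Insurance, 401(k) Company Match

Caregiver Leave — status part-time ✓ (not excluded); service 31 months ≥ 24 months ✓; rating 3 ≥ 3 ✓ → eligible.
Employer Retirement Match — service 31 months ≥ 4 weeks (≈28 days) ✓; age 60 ≥ 18 ✓; 32 hrs/wk < 35 ✗ → not eligible.
Equity Grant Program — service 31 months ≥ 12 months ✓; site Tampa ✗ (not Raleigh, Calgary, or Madison) → not eligible.
401(k) Plan — service 31 months ≥ 3 months ✓; grade L7 ≥ L4 ✓; rating 3 ≥ 3 ✓ → eligible.
Sabbatical Program — status part-time ✓ (not excluded); service 31 months < 5 years (≈1825 days) ✗ → not eligible.
Travel Insurance — service 31 months ≥ 45 days ✓; 32 hrs/wk ≥ 20 ✓; age 60 ≥ 25 ✓; grade L7 ≥ L4 ✓ → eligible.
401(k) Company Match — service 31 months ≥ 180 days ✓; grade L7 ≥ L3 ✓; rating 3 ≥ 2 ✓ → eligible.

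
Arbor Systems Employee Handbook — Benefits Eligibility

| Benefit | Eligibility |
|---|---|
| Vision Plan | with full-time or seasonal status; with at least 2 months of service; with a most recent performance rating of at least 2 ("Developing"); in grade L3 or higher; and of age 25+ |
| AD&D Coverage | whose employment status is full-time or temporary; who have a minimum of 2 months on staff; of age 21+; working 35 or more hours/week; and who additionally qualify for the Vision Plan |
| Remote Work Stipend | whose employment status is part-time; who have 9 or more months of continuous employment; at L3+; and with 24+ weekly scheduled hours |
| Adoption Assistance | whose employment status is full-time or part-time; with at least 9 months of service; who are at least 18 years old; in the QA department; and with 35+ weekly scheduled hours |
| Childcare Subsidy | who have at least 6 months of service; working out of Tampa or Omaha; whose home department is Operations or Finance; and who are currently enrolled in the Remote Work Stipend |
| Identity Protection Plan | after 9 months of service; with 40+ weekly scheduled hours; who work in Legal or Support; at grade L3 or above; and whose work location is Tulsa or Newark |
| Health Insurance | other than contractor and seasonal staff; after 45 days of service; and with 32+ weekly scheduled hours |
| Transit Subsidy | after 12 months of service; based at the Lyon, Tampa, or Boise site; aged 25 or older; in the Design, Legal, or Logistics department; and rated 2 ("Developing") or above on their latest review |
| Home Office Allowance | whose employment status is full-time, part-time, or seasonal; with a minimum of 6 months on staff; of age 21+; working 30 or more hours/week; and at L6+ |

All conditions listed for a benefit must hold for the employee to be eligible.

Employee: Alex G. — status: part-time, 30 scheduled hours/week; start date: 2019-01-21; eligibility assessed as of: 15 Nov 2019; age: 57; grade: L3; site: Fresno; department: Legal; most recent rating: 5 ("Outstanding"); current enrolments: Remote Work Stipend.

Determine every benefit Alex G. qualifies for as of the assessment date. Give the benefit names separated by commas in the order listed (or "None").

Service from 2019-01-21 to 15 Nov 2019: 298 days.
Vision Plan — status part-time ✗ (requires full-time or seasonal) → not eligible.
AD&D Coverage — status part-time ✗ (requires full-time or temporary) → not eligible.
Remote Work Stipend — status part-time ✓; service 298 days ≥ 9 months (≈270 days) ✓; grade L3 ≥ L3 ✓; 30 hrs/wk ≥ 24 ✓ → eligible.
Adoption Assistance — status part-time ✓; service 298 days ≥ 9 months (≈270 days) ✓; age 57 ≥ 18 ✓; dept Legal ✗ → not eligible.
Childcare Subsidy — service 298 days ≥ 6 months (≈180 days) ✓; site Fresno ✗ (not Tampa or Omaha) → not eligible.
Identity Protection Plan — service 298 days ≥ 9 months (≈270 days) ✓; 30 hrs/wk < 40 ✗ → not eligible.
Health Insurance — status part-time ✓ (not excluded); service 298 days ≥ 45 days ✓; 30 hrs/wk < 32 ✗ → not eligible.
Transit Subsidy — service 298 days < 12 months (≈360 days) ✗ → not eligible.
Home Office Allowance — status part-time ✓; service 298 days ≥ 6 months (≈180 days) ✓; age 57 ≥ 21 ✓; 30 hrs/wk ≥ 30 ✓; grade L3 < L6 ✗ → not eligible.

Remote Work Stipend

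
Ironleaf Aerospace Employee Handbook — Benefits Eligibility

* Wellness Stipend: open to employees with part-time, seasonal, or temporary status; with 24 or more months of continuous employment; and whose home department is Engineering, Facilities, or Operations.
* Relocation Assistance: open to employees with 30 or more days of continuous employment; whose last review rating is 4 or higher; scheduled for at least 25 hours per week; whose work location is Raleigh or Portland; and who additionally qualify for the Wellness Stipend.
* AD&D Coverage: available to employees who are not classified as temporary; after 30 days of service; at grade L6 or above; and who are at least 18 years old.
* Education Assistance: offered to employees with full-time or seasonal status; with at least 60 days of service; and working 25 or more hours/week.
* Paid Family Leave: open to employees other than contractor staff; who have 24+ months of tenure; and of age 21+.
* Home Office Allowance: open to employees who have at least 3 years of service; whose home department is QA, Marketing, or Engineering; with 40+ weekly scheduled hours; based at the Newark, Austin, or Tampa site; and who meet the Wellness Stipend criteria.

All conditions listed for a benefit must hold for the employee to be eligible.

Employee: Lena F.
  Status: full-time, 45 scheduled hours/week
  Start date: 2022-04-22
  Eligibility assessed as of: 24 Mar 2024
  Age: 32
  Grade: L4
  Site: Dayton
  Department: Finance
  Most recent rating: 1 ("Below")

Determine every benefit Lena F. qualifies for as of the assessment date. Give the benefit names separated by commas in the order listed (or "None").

Education Assistance

Service from 2022-04-22 to 24 Mar 2024: 702 days.
Wellness Stipend — status full-time ✗ (requires part-time, seasonal, or temporary) → not eligible.
Relocation Assistance — service 702 days ≥ 30 days ✓; rating 1 < 4 ✗ → not eligible.
AD&D Coverage — status full-time ✓ (not excluded); service 702 days ≥ 30 days ✓; grade L4 < L6 ✗ → not eligible.
Education Assistance — status full-time ✓; service 702 days ≥ 60 days ✓; 45 hrs/wk ≥ 25 ✓ → eligible.
Paid Family Leave — status full-time ✓ (not excluded); service 702 days < 24 months (≈720 days) ✗ → not eligible.
Home Office Allowance — service 702 days < 3 years (≈1095 days) ✗ → not eligible.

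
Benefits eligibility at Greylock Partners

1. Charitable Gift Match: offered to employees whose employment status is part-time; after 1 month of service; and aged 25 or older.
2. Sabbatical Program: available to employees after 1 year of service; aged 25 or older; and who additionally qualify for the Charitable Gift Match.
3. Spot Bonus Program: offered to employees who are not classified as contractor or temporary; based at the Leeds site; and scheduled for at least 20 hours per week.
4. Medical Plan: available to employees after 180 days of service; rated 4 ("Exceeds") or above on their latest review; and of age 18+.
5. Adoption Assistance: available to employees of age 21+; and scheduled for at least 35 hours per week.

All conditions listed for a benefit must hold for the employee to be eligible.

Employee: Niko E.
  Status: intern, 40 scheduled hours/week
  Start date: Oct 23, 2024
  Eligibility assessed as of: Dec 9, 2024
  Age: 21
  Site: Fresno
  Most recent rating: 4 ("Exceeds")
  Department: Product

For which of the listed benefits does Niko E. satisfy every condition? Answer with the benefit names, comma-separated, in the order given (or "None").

Service from Oct 23, 2024 to Dec 9, 2024: 47 days.
Charitable Gift Match — status intern ✗ (requires part-time) → not eligible.
Sabbatical Program — service 47 days < 1 year (≈365 days) ✗ → not eligible.
Spot Bonus Program — status intern ✓ (not excluded); site Fresno ✗ (not Leeds) → not eligible.
Medical Plan — service 47 days < 180 days ✗ → not eligible.
Adoption Assistance — age 21 ≥ 21 ✓; 40 hrs/wk ≥ 35 ✓ → eligible.

Adoption Assistance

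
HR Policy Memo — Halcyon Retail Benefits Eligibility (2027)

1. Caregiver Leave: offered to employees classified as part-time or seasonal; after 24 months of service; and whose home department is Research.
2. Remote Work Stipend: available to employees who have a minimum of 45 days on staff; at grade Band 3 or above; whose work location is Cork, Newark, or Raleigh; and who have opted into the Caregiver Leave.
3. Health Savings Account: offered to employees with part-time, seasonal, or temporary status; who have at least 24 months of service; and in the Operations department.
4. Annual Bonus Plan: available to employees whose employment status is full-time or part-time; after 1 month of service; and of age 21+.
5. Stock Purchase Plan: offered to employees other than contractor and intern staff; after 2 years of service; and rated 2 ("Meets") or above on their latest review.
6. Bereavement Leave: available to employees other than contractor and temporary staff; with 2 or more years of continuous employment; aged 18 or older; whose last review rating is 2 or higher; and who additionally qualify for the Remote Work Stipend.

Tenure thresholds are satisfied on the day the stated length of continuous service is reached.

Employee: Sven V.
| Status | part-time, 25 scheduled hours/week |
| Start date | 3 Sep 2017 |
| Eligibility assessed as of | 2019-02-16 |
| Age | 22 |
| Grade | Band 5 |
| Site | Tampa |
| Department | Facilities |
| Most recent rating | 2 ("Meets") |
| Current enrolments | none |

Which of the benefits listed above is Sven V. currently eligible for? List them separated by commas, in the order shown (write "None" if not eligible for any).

Annual Bonus Plan

Service from 3 Sep 2017 to 2019-02-16: 531 days.
Caregiver Leave — status part-time ✓; service 531 days < 24 months (≈720 days) ✗ → not eligible.
Remote Work Stipend — service 531 days ≥ 45 days ✓; grade Band 5 ≥ Band 3 ✓; site Tampa ✗ (not Cork, Newark, or Raleigh) → not eligible.
Health Savings Account — status part-time ✓; service 531 days < 24 months (≈720 days) ✗ → not eligible.
Annual Bonus Plan — status part-time ✓; service 531 days ≥ 1 month (≈30 days) ✓; age 22 ≥ 21 ✓ → eligible.
Stock Purchase Plan — status part-time ✓ (not excluded); service 531 days < 2 years (≈730 days) ✗ → not eligible.
Bereavement Leave — status part-time ✓ (not excluded); service 531 days < 2 years (≈730 days) ✗ → not eligible.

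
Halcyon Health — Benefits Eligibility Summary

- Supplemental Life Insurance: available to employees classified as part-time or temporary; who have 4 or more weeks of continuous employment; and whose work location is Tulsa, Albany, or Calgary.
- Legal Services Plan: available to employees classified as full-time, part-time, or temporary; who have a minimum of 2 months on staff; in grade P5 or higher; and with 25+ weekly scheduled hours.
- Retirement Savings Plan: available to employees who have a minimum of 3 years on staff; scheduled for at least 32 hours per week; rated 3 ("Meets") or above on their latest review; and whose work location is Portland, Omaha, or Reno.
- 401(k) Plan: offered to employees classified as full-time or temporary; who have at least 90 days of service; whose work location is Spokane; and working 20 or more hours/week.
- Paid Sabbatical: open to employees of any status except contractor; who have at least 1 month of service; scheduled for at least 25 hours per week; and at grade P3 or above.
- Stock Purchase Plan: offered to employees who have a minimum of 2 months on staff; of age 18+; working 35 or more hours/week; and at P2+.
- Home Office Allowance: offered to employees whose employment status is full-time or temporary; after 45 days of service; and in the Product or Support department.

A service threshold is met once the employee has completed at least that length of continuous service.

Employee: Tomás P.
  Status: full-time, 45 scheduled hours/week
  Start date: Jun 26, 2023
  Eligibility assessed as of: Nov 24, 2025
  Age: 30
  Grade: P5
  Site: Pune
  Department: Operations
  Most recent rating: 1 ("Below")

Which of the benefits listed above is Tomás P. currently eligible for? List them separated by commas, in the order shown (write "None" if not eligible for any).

Legal Services Plan, Paid Sabbatical, Stock Purchase Plan

Service from Jun 26, 2023 to Nov 24, 2025: 882 days.
Supplemental Life Insurance — status full-time ✗ (requires part-time or temporary) → not eligible.
Legal Services Plan — status full-time ✓; service 882 days ≥ 2 months (≈60 days) ✓; grade P5 ≥ P5 ✓; 45 hrs/wk ≥ 25 ✓ → eligible.
Retirement Savings Plan — service 882 days < 3 years (≈1095 days) ✗ → not eligible.
401(k) Plan — status full-time ✓; service 882 days ≥ 90 days ✓; site Pune ✗ (not Spokane) → not eligible.
Paid Sabbatical — status full-time ✓ (not excluded); service 882 days ≥ 1 month (≈30 days) ✓; 45 hrs/wk ≥ 25 ✓; grade P5 ≥ P3 ✓ → eligible.
Stock Purchase Plan — service 882 days ≥ 2 months (≈60 days) ✓; age 30 ≥ 18 ✓; 45 hrs/wk ≥ 35 ✓; grade P5 ≥ P2 ✓ → eligible.
Home Office Allowance — status full-time ✓; service 882 days ≥ 45 days ✓; dept Operations ✗ → not eligible.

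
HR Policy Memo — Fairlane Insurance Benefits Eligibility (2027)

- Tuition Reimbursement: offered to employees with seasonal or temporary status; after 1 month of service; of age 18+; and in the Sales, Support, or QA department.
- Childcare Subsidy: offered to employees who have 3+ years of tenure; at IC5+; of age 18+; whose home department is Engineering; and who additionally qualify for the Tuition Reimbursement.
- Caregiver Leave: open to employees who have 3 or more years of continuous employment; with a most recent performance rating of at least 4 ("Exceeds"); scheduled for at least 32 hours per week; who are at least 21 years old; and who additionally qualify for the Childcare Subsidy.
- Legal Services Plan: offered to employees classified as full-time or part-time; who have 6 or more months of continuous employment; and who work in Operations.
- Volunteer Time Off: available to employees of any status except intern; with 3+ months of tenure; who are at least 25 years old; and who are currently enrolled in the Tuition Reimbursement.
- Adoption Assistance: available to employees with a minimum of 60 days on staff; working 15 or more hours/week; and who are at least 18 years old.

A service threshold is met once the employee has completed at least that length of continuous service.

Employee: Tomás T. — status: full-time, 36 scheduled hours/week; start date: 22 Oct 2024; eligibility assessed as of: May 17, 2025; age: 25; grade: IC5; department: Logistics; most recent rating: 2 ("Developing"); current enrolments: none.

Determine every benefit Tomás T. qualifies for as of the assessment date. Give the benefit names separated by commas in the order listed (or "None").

Service from 22 Oct 2024 to May 17, 2025: 207 days.
Tuition Reimbursement — status full-time ✗ (requires seasonal or temporary) → not eligible.
Childcare Subsidy — service 207 days < 3 years (≈1095 days) ✗ → not eligible.
Caregiver Leave — service 207 days < 3 years (≈1095 days) ✗ → not eligible.
Legal Services Plan — status full-time ✓; service 207 days ≥ 6 months (≈180 days) ✓; dept Logistics ✗ → not eligible.
Volunteer Time Off — status full-time ✓ (not excluded); service 207 days ≥ 3 months (≈90 days) ✓; age 25 ≥ 25 ✓; not enrolled in Tuition Reimbursement ✗ → not eligible.
Adoption Assistance — service 207 days ≥ 60 days ✓; 36 hrs/wk ≥ 15 ✓; age 25 ≥ 18 ✓ → eligible.

Adoption Assistance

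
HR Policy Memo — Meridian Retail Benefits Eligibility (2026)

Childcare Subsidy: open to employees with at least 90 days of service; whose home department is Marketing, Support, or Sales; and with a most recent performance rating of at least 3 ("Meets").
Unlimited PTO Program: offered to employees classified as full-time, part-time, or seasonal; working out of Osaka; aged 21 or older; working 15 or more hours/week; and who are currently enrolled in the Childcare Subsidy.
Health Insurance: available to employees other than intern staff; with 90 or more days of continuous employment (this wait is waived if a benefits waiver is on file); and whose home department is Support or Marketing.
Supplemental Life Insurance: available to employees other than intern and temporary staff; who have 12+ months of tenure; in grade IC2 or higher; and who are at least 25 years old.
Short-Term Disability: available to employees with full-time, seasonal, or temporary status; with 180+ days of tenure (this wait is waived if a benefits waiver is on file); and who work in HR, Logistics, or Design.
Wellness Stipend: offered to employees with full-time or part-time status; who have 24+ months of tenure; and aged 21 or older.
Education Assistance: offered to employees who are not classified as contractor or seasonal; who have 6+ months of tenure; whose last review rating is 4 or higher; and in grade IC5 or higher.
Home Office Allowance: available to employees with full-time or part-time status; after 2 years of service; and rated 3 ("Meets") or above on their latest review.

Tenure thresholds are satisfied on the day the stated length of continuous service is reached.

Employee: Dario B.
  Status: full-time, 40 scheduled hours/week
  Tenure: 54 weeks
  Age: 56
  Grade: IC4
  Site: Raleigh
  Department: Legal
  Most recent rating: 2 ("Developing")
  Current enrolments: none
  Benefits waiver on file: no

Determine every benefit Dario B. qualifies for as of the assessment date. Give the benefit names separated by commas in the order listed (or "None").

Childcare Subsidy — service 54 weeks ≥ 90 days ✓; dept Legal ✗ → not eligible.
Unlimited PTO Program — status full-time ✓; site Raleigh ✗ (not Osaka) → not eligible.
Health Insurance — status full-time ✓ (not excluded); no waiver, service 54 weeks ≥ 90 days ✓; dept Legal ✗ → not eligible.
Supplemental Life Insurance — status full-time ✓ (not excluded); service 54 weeks ≥ 12 months (≈360 days) ✓; grade IC4 ≥ IC2 ✓; age 56 ≥ 25 ✓ → eligible.
Short-Term Disability — status full-time ✓; no waiver, service 54 weeks ≥ 180 days ✓; dept Legal ✗ → not eligible.
Wellness Stipend — status full-time ✓; service 54 weeks < 24 months (≈720 days) ✗ → not eligible.
Education Assistance — status full-time ✓ (not excluded); service 54 weeks ≥ 6 months (≈180 days) ✓; rating 2 < 4 ✗ → not eligible.
Home Office Allowance — status full-time ✓; service 54 weeks < 2 years (≈730 days) ✗ → not eligible.

Supplemental Life Insurance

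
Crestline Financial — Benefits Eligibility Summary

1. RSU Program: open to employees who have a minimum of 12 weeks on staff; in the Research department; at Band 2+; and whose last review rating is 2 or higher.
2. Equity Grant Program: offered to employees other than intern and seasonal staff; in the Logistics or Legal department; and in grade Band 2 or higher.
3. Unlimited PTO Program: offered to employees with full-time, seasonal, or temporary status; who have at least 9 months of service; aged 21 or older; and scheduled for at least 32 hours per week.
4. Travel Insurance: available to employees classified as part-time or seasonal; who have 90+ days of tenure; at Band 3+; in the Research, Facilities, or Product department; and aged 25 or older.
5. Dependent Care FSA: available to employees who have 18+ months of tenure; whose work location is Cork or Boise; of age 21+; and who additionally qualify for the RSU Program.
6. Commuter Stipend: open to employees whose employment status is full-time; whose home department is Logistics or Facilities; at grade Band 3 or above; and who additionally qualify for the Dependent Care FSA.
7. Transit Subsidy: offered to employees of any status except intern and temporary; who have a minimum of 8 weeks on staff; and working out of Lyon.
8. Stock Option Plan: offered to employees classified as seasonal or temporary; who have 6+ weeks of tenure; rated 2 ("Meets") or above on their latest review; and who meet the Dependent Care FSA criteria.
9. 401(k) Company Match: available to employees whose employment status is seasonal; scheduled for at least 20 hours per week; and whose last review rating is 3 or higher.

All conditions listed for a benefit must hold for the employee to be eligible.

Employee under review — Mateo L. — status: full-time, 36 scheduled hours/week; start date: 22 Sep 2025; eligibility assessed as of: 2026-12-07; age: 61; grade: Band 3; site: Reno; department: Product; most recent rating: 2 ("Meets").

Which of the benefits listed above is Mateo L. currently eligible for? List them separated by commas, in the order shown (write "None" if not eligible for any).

Unlimited PTO Program

Service from 22 Sep 2025 to 2026-12-07: 441 days.
RSU Program — service 441 days ≥ 12 weeks (≈84 days) ✓; dept Product ✗ → not eligible.
Equity Grant Program — status full-time ✓ (not excluded); dept Product ✗ → not eligible.
Unlimited PTO Program — status full-time ✓; service 441 days ≥ 9 months (≈270 days) ✓; age 61 ≥ 21 ✓; 36 hrs/wk ≥ 32 ✓ → eligible.
Travel Insurance — status full-time ✗ (requires part-time or seasonal) → not eligible.
Dependent Care FSA — service 441 days < 18 months (≈540 days) ✗ → not eligible.
Commuter Stipend — status full-time ✓; dept Product ✗ → not eligible.
Transit Subsidy — status full-time ✓ (not excluded); service 441 days ≥ 8 weeks (≈56 days) ✓; site Reno ✗ (not Lyon) → not eligible.
Stock Option Plan — status full-time ✗ (requires seasonal or temporary) → not eligible.
401(k) Company Match — status full-time ✗ (requires seasonal) → not eligible.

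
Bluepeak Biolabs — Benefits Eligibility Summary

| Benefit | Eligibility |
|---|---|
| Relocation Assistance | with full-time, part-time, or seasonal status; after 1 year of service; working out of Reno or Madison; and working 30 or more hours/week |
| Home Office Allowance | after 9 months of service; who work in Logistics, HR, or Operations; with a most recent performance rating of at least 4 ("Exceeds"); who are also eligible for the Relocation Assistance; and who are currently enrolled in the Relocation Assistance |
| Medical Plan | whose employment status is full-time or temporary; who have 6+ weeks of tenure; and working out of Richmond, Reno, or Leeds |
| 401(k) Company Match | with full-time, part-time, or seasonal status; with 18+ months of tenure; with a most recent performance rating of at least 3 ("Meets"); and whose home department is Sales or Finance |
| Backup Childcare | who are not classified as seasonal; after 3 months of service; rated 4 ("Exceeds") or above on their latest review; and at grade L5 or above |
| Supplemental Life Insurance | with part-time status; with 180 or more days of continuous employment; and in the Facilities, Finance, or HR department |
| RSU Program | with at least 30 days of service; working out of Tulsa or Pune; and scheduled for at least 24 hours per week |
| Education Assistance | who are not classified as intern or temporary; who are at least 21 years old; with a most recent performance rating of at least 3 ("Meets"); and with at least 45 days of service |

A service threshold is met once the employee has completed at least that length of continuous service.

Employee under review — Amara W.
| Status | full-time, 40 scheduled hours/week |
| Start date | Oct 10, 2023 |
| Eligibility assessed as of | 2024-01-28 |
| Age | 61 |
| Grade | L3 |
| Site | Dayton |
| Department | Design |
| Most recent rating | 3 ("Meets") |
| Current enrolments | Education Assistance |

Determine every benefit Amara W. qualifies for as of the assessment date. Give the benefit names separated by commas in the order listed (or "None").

Service from Oct 10, 2023 to 2024-01-28: 110 days.
Relocation Assistance — status full-time ✓; service 110 days < 1 year (≈365 days) ✗ → not eligible.
Home Office Allowance — service 110 days < 9 months (≈270 days) ✗ → not eligible.
Medical Plan — status full-time ✓; service 110 days ≥ 6 weeks (≈42 days) ✓; site Dayton ✗ (not Richmond, Reno, or Leeds) → not eligible.
401(k) Company Match — status full-time ✓; service 110 days < 18 months (≈540 days) ✗ → not eligible.
Backup Childcare — status full-time ✓ (not excluded); service 110 days ≥ 3 months (≈90 days) ✓; rating 3 < 4 ✗ → not eligible.
Supplemental Life Insurance — status full-time ✗ (requires part-time) → not eligible.
RSU Program — service 110 days ≥ 30 days ✓; site Dayton ✗ (not Tulsa or Pune) → not eligible.
Education Assistance — status full-time ✓ (not excluded); age 61 ≥ 21 ✓; rating 3 ≥ 3 ✓; service 110 days ≥ 45 days ✓ → eligible.

Education Assistance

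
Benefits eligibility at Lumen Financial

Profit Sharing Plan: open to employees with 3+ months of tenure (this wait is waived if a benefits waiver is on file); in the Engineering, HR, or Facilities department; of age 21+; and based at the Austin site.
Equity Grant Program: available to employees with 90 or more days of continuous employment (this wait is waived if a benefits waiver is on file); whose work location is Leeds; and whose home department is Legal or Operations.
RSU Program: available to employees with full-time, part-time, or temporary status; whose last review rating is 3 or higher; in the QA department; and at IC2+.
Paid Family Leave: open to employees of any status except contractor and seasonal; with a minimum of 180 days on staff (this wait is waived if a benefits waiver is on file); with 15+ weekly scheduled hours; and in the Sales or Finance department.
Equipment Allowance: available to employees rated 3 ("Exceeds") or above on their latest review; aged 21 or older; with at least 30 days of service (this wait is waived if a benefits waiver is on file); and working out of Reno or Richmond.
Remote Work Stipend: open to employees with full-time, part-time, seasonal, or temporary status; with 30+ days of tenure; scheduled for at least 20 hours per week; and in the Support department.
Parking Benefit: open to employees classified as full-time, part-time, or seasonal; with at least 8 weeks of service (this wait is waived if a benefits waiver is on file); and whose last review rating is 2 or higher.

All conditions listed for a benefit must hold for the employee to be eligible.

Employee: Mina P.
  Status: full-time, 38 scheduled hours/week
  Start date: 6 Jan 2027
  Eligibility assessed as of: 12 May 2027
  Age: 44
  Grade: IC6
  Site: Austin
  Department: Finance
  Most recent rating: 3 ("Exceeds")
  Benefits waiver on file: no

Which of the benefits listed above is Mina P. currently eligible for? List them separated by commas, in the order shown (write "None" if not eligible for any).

Parking Benefit

Service from 6 Jan 2027 to 12 May 2027: 126 days.
Profit Sharing Plan — no waiver, service 126 days ≥ 3 months (≈90 days) ✓; dept Finance ✗ → not eligible.
Equity Grant Program — no waiver, service 126 days ≥ 90 days ✓; site Austin ✗ (not Leeds) → not eligible.
RSU Program — status full-time ✓; rating 3 ≥ 3 ✓; dept Finance ✗ → not eligible.
Paid Family Leave — status full-time ✓ (not excluded); no waiver, service 126 days < 180 days ✗ → not eligible.
Equipment Allowance — rating 3 ≥ 3 ✓; age 44 ≥ 21 ✓; no waiver, service 126 days ≥ 30 days ✓; site Austin ✗ (not Reno or Richmond) → not eligible.
Remote Work Stipend — status full-time ✓; service 126 days ≥ 30 days ✓; 38 hrs/wk ≥ 20 ✓; dept Finance ✗ → not eligible.
Parking Benefit — status full-time ✓; no waiver, service 126 days ≥ 8 weeks (≈56 days) ✓; rating 3 ≥ 2 ✓ → eligible.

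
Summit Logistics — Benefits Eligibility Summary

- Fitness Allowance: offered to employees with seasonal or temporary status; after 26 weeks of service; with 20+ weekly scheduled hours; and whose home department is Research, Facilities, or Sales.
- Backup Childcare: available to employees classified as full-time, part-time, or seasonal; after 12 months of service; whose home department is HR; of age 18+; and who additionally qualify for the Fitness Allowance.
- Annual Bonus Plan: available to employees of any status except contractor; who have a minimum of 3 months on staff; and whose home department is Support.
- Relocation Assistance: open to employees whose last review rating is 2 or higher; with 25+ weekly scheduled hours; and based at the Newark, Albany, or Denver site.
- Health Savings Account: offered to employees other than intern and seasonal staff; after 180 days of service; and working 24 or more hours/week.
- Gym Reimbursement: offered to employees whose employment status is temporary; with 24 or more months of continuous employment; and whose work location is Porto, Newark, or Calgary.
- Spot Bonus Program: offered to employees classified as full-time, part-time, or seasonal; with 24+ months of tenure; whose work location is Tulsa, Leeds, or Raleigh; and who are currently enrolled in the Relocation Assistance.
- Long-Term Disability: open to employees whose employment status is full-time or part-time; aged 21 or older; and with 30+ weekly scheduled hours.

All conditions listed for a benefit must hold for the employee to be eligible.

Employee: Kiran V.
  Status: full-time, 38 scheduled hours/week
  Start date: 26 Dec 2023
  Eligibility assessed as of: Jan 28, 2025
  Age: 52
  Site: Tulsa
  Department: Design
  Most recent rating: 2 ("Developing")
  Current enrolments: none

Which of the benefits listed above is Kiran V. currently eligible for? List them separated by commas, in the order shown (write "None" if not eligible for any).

Health Savings Account, Long-Term Disability

Service from 26 Dec 2023 to Jan 28, 2025: 399 days.
Fitness Allowance — status full-time ✗ (requires seasonal or temporary) → not eligible.
Backup Childcare — status full-time ✓; service 399 days ≥ 12 months (≈360 days) ✓; dept Design ✗ → not eligible.
Annual Bonus Plan — status full-time ✓ (not excluded); service 399 days ≥ 3 months (≈90 days) ✓; dept Design ✗ → not eligible.
Relocation Assistance — rating 2 ≥ 2 ✓; 38 hrs/wk ≥ 25 ✓; site Tulsa ✗ (not Newark, Albany, or Denver) → not eligible.
Health Savings Account — status full-time ✓ (not excluded); service 399 days ≥ 180 days ✓; 38 hrs/wk ≥ 24 ✓ → eligible.
Gym Reimbursement — status full-time ✗ (requires temporary) → not eligible.
Spot Bonus Program — status full-time ✓; service 399 days < 24 months (≈720 days) ✗ → not eligible.
Long-Term Disability — status full-time ✓; age 52 ≥ 21 ✓; 38 hrs/wk ≥ 30 ✓ → eligible.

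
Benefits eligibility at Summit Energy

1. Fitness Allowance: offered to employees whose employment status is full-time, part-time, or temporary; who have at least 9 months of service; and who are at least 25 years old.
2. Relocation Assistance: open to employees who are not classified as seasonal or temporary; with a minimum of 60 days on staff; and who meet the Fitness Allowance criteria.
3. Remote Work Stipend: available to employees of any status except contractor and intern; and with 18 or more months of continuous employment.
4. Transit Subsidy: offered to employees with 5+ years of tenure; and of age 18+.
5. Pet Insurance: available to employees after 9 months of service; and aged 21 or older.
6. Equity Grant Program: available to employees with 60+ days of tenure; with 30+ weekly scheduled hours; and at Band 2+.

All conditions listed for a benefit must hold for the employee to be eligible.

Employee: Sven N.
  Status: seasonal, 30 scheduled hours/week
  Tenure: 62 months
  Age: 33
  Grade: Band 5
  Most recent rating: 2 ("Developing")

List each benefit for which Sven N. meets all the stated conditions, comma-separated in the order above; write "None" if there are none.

Fitness Allowance — status seasonal ✗ (requires full-time, part-time, or temporary) → not eligible.
Relocation Assistance — status seasonal ✗ (excluded) → not eligible.
Remote Work Stipend — status seasonal ✓ (not excluded); service 62 months ≥ 18 months ✓ → eligible.
Transit Subsidy — service 62 months ≥ 5 years (≈1825 days) ✓; age 33 ≥ 18 ✓ → eligible.
Pet Insurance — service 62 months ≥ 9 months ✓; age 33 ≥ 21 ✓ → eligible.
Equity Grant Program — service 62 months ≥ 60 days ✓; 30 hrs/wk ≥ 30 ✓; grade Band 5 ≥ Band 2 ✓ → eligible.

Remote Work Stipend, Transit Subsidy, Pet Insurance, Equity Grant Program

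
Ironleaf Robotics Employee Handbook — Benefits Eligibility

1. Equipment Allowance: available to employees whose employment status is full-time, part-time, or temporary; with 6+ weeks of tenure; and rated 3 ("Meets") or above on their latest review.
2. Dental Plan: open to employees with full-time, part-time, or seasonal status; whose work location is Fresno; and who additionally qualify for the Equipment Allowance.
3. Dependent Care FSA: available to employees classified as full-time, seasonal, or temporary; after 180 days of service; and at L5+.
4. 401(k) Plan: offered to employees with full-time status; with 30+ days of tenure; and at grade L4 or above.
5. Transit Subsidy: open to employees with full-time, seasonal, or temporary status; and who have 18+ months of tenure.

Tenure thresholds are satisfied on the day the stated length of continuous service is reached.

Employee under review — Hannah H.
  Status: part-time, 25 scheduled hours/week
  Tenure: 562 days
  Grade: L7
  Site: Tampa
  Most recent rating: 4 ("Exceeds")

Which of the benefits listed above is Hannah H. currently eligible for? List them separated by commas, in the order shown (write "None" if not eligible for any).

Equipment Allowance — status part-time ✓; service 562 days ≥ 6 weeks (≈42 days) ✓; rating 4 ≥ 3 ✓ → eligible.
Dental Plan — status part-time ✓; site Tampa ✗ (not Fresno) → not eligible.
Dependent Care FSA — status part-time ✗ (requires full-time, seasonal, or temporary) → not eligible.
401(k) Plan — status part-time ✗ (requires full-time) → not eligible.
Transit Subsidy — status part-time ✗ (requires full-time, seasonal, or temporary) → not eligible.

Equipment Allowance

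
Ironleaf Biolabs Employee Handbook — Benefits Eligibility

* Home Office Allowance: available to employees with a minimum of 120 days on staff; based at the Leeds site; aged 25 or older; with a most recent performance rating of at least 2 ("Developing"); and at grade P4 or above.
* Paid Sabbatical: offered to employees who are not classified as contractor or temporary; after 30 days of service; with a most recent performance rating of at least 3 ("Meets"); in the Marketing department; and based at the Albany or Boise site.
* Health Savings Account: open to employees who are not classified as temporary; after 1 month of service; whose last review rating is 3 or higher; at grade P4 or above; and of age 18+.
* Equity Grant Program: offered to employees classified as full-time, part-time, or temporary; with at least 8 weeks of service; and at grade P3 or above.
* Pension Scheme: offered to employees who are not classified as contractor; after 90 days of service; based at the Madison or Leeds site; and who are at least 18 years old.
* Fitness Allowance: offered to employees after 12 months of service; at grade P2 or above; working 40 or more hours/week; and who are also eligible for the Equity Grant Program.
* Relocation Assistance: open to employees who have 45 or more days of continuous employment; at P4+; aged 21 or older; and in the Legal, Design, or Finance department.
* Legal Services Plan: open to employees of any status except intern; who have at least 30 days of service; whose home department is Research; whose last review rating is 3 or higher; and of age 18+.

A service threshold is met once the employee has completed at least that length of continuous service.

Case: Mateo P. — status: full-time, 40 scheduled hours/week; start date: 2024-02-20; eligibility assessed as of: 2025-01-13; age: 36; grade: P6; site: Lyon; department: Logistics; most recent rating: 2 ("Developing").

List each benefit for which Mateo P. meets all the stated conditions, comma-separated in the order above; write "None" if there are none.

Service from 2024-02-20 to 2025-01-13: 328 days.
Home Office Allowance — service 328 days ≥ 120 days ✓; site Lyon ✗ (not Leeds) → not eligible.
Paid Sabbatical — status full-time ✓ (not excluded); service 328 days ≥ 30 days ✓; rating 2 < 3 ✗ → not eligible.
Health Savings Account — status full-time ✓ (not excluded); service 328 days ≥ 1 month (≈30 days) ✓; rating 2 < 3 ✗ → not eligible.
Equity Grant Program — status full-time ✓; service 328 days ≥ 8 weeks (≈56 days) ✓; grade P6 ≥ P3 ✓ → eligible.
Pension Scheme — status full-time ✓ (not excluded); service 328 days ≥ 90 days ✓; site Lyon ✗ (not Madison or Leeds) → not eligible.
Fitness Allowance — service 328 days < 12 months (≈360 days) ✗ → not eligible.
Relocation Assistance — service 328 days ≥ 45 days ✓; grade P6 ≥ P4 ✓; age 36 ≥ 21 ✓; dept Logistics ✗ → not eligible.
Legal Services Plan — status full-time ✓ (not excluded); service 328 days ≥ 30 days ✓; dept Logistics ✗ → not eligible.

Equity Grant Program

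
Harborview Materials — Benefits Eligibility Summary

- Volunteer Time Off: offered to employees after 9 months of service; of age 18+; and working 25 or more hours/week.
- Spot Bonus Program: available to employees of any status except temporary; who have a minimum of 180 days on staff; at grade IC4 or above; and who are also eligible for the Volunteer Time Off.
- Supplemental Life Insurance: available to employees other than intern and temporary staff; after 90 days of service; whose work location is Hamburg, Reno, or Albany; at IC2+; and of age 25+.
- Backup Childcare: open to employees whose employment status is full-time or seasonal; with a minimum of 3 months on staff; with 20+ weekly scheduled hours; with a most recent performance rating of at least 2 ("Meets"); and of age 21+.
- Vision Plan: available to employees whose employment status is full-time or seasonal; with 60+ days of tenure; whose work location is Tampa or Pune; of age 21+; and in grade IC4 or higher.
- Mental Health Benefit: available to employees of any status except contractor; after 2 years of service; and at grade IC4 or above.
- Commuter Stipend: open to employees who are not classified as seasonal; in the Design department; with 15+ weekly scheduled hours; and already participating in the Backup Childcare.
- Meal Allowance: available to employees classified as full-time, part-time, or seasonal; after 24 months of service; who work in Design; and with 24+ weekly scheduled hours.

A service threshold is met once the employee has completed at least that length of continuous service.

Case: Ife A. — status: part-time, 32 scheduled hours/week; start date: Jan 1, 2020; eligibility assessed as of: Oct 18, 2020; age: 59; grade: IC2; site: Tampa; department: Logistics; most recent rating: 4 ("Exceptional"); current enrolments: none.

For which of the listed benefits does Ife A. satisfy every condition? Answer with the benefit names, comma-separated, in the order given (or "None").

Volunteer Time Off

Service from Jan 1, 2020 to Oct 18, 2020: 291 days.
Volunteer Time Off — service 291 days ≥ 9 months (≈270 days) ✓; age 59 ≥ 18 ✓; 32 hrs/wk ≥ 25 ✓ → eligible.
Spot Bonus Program — status part-time ✓ (not excluded); service 291 days ≥ 180 days ✓; grade IC2 < IC4 ✗ → not eligible.
Supplemental Life Insurance — status part-time ✓ (not excluded); service 291 days ≥ 90 days ✓; site Tampa ✗ (not Hamburg, Reno, or Albany) → not eligible.
Backup Childcare — status part-time ✗ (requires full-time or seasonal) → not eligible.
Vision Plan — status part-time ✗ (requires full-time or seasonal) → not eligible.
Mental Health Benefit — status part-time ✓ (not excluded); service 291 days < 2 years (≈730 days) ✗ → not eligible.
Commuter Stipend — status part-time ✓ (not excluded); dept Logistics ✗ → not eligible.
Meal Allowance — status part-time ✓; service 291 days < 24 months (≈720 days) ✗ → not eligible.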